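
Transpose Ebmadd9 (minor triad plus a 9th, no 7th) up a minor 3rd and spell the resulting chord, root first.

Transposed root: Eb → Gb (minor 3rd up). So we spell Gb minor added-ninth:
- root: Gb
- minor 3rd: Bbb
- perfect 5th: Db
- major 9th: Ab

Gb  Bbb  Db  Ab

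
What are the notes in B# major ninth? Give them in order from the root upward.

B#  D##  F##  A##  C##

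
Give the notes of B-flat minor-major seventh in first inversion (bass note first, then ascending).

In root position, B-flat minor-major seventh is B-flat–D-flat–F–A.
First inversion puts the third (D-flat) in the bass.

D-flat F A B-flat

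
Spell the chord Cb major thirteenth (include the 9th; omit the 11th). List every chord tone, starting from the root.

C♭ E♭ G♭ B♭ D♭ A♭

Cb major thirteenth is a major thirteenth built on C♭.
Root: C♭
Major 3rd (3rd): E♭
Perfect 5th (5th): G♭
Major 7th (7th): B♭
Major 9th (9th): D♭
Major 13th (13th): A♭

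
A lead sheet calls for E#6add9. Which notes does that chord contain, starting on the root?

E♯, G𝄪, B♯, C𝄪, F𝄪

E#6add9 is a six-nine built on E♯.
root → E♯
3rd (major 3rd) → G𝄪
5th (perfect 5th) → B♯
6th (major 6th) → C𝄪
9th (major 9th) → F𝄪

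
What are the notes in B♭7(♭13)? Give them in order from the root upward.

B♭7(♭13): dominant seventh flat thirteen on B♭.
- root: B♭
- major 3rd: D
- perfect 5th: F
- minor 7th: A♭
- minor 13th: G♭

B♭  D  F  A♭  G♭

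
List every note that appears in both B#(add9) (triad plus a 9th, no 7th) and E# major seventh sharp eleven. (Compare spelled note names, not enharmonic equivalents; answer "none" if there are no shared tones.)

B#(add9): B♯ D𝄪 F𝄪 C𝄪
E# major seventh sharp eleven: E♯ G𝄪 B♯ D𝄪 A𝄪
Common to both → B♯, D𝄪.

B♯  D𝄪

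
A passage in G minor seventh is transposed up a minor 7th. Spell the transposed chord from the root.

Transposed root: G → F (minor 7th up). So we spell F minor seventh:
F — root
Ab — minor 3rd
C — perfect 5th
Eb — minor 7th

F, Ab, C, Eb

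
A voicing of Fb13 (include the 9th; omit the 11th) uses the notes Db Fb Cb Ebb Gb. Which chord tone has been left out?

The full Fb13 chord is Fb, Ab, Cb, Ebb, Gb, Db.
Comparing with the voicing, the major 3rd (3rd) — Ab — is absent.

Ab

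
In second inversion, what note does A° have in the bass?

E♭

A° = A–C–E♭. Second inversion → fifth in the bass = E♭.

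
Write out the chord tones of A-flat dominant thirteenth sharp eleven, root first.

A♭  C  E♭  G♭  B♭  D  F

A-flat dominant thirteenth sharp eleven is a dominant thirteenth sharp eleven built on A♭.
root → A♭
3rd (major 3rd) → C
5th (perfect 5th) → E♭
7th (minor 7th) → G♭
9th (major 9th) → B♭
11th (augmented 11th) → D
13th (major 13th) → F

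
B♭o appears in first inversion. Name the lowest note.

B♭o = Bb–Db–Fb. First inversion → third in the bass = Db.

Db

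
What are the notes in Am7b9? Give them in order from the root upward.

A – C – E – G – B♭

Am7b9: minor seventh flat nine on A.
Root: A
Minor 3rd (3rd): C
Perfect 5th (5th): E
Minor 7th (7th): G
Minor 9th (9th): B♭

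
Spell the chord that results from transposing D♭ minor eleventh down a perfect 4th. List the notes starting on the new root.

A-flat C-flat E-flat G-flat B-flat D-flat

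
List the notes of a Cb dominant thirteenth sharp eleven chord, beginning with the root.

C-flat E-flat G-flat B-double-flat D-flat F A-flat

Cb dominant thirteenth sharp eleven is a dominant thirteenth sharp eleven built on C-flat.
root → C-flat
3rd (major 3rd) → E-flat
5th (perfect 5th) → G-flat
7th (minor 7th) → B-double-flat
9th (major 9th) → D-flat
11th (augmented 11th) → F
13th (major 13th) → A-flat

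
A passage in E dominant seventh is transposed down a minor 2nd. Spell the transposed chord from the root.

D♯ – F𝄪 – A♯ – C♯

A minor 2nd down from E is D♯, so the new chord is D♯ dominant seventh.
root → D♯
3rd (major 3rd) → F𝄪
5th (perfect 5th) → A♯
7th (minor 7th) → C♯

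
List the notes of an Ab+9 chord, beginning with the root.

Ab, C, E, Gb, Bb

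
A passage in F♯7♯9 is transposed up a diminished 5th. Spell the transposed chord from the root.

C  E  G  Bb  D#

F# up a diminished 5th → C. New chord: C dominant seventh sharp nine.
Root: C
Major 3rd (3rd): E
Perfect 5th (5th): G
Minor 7th (7th): Bb
Augmented 9th (9th): D#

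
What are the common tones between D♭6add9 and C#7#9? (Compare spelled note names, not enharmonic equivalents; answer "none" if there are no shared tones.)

D♭6add9: Db F Ab Bb Eb
C#7#9: C# E# G# B D##
Common to both → none.

none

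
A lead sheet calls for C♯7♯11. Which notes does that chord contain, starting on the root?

C♯7♯11: dominant seventh sharp eleven on C#.
Root: C#
Major 3rd (3rd): E#
Perfect 5th (5th): G#
Minor 7th (7th): B
Augmented 11th (11th): F##

C#, E#, G#, B, F##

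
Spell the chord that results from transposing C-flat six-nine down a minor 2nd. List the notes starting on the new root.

A minor 2nd down from C-flat is B-flat, so the new chord is B-flat six-nine.
Root: B-flat
Major 3rd (3rd): D
Perfect 5th (5th): F
Major 6th (6th): G
Major 9th (9th): C

B-flat D F G C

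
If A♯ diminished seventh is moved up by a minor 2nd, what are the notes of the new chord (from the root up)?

B, D, F, A-flat

A-sharp up a minor 2nd → B. New chord: B diminished seventh.
B — root
D — minor 3rd
F — diminished 5th
A-flat — diminished 7th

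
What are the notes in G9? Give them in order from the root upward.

Root G, quality dominant ninth:
- root: G
- major 3rd: B
- perfect 5th: D
- minor 7th: F
- major 9th: A

G  B  D  F  A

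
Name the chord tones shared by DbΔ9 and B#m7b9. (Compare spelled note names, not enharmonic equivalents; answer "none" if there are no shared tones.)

none

DbΔ9 = Db, F, Ab, C, Eb.
B#m7b9 = B#, D#, F##, A#, C#.
Shared: none.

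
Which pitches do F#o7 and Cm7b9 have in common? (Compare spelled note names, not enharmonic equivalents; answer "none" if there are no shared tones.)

F#o7 = F#, A, C, Eb.
Cm7b9 = C, Eb, G, Bb, Db.
Shared: C, Eb.

C, Eb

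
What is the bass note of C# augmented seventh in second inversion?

C# augmented seventh = C♯–E♯–G𝄪–B. Second inversion → fifth in the bass = G𝄪.

G𝄪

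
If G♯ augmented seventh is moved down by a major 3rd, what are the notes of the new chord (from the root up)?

E – G# – B# – D

G# down a major 3rd → E. New chord: E augmented seventh.
- root: E
- major 3rd: G#
- augmented 5th: B#
- minor 7th: D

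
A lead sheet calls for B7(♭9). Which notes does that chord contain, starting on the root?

Root B, quality dominant seventh flat nine:
- root: B
- major 3rd: D#
- perfect 5th: F#
- minor 7th: A
- minor 9th: C

B  D#  F#  A  C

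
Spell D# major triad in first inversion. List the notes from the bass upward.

D# major triad = D#–F##–A#; first inversion → third (F##) lowest.

F##, A#, D#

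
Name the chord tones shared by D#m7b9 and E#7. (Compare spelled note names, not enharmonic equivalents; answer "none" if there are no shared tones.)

D#

D#m7b9 = D#, F#, A#, C#, E.
E#7 = E#, G##, B#, D#.
Shared: D#.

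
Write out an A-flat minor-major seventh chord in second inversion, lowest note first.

Eb – G – Ab – Cb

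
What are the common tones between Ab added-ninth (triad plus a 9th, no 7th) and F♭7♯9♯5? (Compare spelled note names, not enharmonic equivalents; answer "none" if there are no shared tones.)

Ab added-ninth = Ab, C, Eb, Bb.
F♭7♯9♯5 = Fb, Ab, C, Ebb, G.
Shared: Ab, C.

Ab, C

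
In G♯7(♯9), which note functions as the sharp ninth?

A𝄪

G♯7(♯9) is built on G♯; its 9th is an augmented 9th above the root.
A second above G uses the letter A, and the augmented 9th above G♯ is A𝄪.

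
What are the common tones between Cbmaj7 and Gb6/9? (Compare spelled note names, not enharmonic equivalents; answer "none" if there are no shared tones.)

Eb, Gb, Bb

Cbmaj7 = Cb, Eb, Gb, Bb.
Gb6/9 = Gb, Bb, Db, Eb, Ab.
Shared: Eb, Gb, Bb.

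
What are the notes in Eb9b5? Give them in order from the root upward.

E♭  G  B𝄫  D♭  F

Eb9b5 is a dominant ninth flat five built on E♭.
root → E♭
3rd (major 3rd) → G
5th (diminished 5th) → B𝄫
7th (minor 7th) → D♭
9th (major 9th) → F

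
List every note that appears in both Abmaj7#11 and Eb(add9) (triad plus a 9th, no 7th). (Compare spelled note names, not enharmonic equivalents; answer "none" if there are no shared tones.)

E♭ G

Abmaj7#11: A♭ C E♭ G D
Eb(add9): E♭ G B♭ F
Common to both → E♭, G.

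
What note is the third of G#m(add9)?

B

Root of G#m(add9) = G#. The 3rd is a minor 3rd: G# up a minor 3rd → B.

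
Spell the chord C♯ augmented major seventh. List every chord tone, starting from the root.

Root C#, quality augmented major seventh:
- root: C#
- major 3rd: E#
- augmented 5th: G##
- major 7th: B#

C#, E#, G##, B#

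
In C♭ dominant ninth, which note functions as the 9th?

Root of C♭ dominant ninth = C♭. The 9th is a major 9th: C♭ up a major 9th → D♭.

D♭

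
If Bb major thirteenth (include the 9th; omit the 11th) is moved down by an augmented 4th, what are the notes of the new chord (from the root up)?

F-flat  A-flat  C-flat  E-flat  G-flat  D-flat

Transposed root: B-flat → F-flat (augmented 4th down). So we spell F-flat major thirteenth:
root → F-flat
3rd (major 3rd) → A-flat
5th (perfect 5th) → C-flat
7th (major 7th) → E-flat
9th (major 9th) → G-flat
13th (major 13th) → D-flat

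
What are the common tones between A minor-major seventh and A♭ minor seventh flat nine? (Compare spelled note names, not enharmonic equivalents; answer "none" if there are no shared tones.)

none

A minor-major seventh: A C E G-sharp
A♭ minor seventh flat nine: A-flat C-flat E-flat G-flat B-double-flat
Common to both → none.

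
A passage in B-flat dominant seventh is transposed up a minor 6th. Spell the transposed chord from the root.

B♭ up a minor 6th → G♭. New chord: G♭ dominant seventh.
- root: G♭
- major 3rd: B♭
- perfect 5th: D♭
- minor 7th: F♭

G♭ B♭ D♭ F♭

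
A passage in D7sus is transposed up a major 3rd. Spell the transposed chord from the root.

F#, B, C#, E

D up a major 3rd → F#. New chord: F# dominant seventh suspended fourth.
F# — root
B — perfect 4th
C# — perfect 5th
E — minor 7th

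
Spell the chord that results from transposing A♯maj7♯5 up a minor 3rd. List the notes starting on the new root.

C#  E#  G##  B#

Transposed root: A# → C# (minor 3rd up). So we spell C# augmented major seventh:
root → C#
3rd (major 3rd) → E#
5th (augmented 5th) → G##
7th (major 7th) → B#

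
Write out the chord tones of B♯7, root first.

B#  D##  F##  A#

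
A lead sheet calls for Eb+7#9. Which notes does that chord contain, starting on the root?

Root Eb, quality dominant seventh sharp nine sharp five:
Root: Eb
Major 3rd (3rd): G
Augmented 5th (5th): B
Minor 7th (7th): Db
Augmented 9th (9th): F#

Eb  G  B  Db  F#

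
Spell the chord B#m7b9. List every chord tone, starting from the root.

B#, D#, F##, A#, C#

B#m7b9: minor seventh flat nine on B#.
- root: B#
- minor 3rd: D#
- perfect 5th: F##
- minor 7th: A#
- minor 9th: C#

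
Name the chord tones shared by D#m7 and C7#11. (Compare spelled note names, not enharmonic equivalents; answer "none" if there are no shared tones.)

F#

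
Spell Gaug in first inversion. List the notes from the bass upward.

Gaug = G–B–D#; first inversion → third (B) lowest.

B D# G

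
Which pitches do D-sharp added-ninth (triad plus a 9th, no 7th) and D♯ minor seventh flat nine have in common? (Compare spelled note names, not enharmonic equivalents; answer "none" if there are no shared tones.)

D-sharp added-ninth = D#, F##, A#, E#.
D♯ minor seventh flat nine = D#, F#, A#, C#, E.
Shared: D#, A#.

D#, A#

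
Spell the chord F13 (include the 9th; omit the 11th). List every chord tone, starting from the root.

Root F, quality dominant thirteenth:
F — root
A — major 3rd
C — perfect 5th
E♭ — minor 7th
G — major 9th
D — major 13th

F A C E♭ G D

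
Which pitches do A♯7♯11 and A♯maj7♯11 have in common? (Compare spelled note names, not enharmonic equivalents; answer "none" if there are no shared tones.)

A# – C## – E# – D##

A♯7♯11 = A#, C##, E#, G#, D##.
A♯maj7♯11 = A#, C##, E#, G##, D##.
Shared: A#, C##, E#, D##.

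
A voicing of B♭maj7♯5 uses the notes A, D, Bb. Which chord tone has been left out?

F#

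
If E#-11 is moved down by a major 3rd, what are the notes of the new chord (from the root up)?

E# down a major 3rd → C#. New chord: C# minor eleventh.
Root: C#
Minor 3rd (3rd): E
Perfect 5th (5th): G#
Minor 7th (7th): B
Major 9th (9th): D#
Perfect 11th (11th): F#

C#, E, G#, B, D#, F#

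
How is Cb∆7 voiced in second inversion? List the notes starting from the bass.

Gb – Bb – Cb – Eb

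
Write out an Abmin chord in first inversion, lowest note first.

Cb – Eb – Ab

Abmin = Ab–Cb–Eb; first inversion → third (Cb) lowest.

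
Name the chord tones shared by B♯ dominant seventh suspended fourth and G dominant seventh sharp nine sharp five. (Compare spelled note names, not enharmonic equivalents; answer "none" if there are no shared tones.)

B♯ dominant seventh suspended fourth: B-sharp E-sharp F-double-sharp A-sharp
G dominant seventh sharp nine sharp five: G B D-sharp F A-sharp
Common to both → A-sharp.

A-sharp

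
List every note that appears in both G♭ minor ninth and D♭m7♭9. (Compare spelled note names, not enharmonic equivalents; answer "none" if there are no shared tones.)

Db, Fb, Ab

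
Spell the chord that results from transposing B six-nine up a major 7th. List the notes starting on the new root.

B up a major 7th → A#. New chord: A# six-nine.
Root: A#
Major 3rd (3rd): C##
Perfect 5th (5th): E#
Major 6th (6th): F##
Major 9th (9th): B#

A#, C##, E#, F##, B#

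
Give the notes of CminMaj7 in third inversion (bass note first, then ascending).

B  C  Eb  G

In root position, CminMaj7 is C–Eb–G–B.
Third inversion puts the seventh (B) in the bass.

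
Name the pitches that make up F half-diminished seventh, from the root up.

F, A-flat, C-flat, E-flat

Root F, quality half-diminished seventh:
- root: F
- minor 3rd: A-flat
- diminished 5th: C-flat
- minor 7th: E-flat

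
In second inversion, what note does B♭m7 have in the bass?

B♭m7 in root position is Bb–Db–F–Ab.
Second inversion places the fifth in the bass, which is F.

F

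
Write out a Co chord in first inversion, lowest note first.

Co = C–Eb–Gb; first inversion → third (Eb) lowest.

Eb Gb C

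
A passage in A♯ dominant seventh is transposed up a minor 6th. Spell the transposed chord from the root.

F-sharp  A-sharp  C-sharp  E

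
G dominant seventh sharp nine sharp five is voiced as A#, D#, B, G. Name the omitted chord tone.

F

The full G dominant seventh sharp nine sharp five chord is G, B, D#, F, A#.
Comparing with the voicing, the minor 7th (7th) — F — is absent.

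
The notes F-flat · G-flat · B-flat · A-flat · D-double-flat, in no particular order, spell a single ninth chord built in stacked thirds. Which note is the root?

G-flat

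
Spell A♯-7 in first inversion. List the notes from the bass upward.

A♯-7 = A♯–C♯–E♯–G♯; first inversion → third (C♯) lowest.

C♯ – E♯ – G♯ – A♯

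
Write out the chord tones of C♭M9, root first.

C♭M9 is a major ninth built on Cb.
Root: Cb
Major 3rd (3rd): Eb
Perfect 5th (5th): Gb
Major 7th (7th): Bb
Major 9th (9th): Db

Cb – Eb – Gb – Bb – Db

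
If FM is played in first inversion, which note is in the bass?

FM in root position is F–A–C.
First inversion places the third in the bass, which is A.

A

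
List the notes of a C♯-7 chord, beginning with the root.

C♯, E, G♯, B

C♯-7: minor seventh on C♯.
C♯ — root
E — minor 3rd
G♯ — perfect 5th
B — minor 7th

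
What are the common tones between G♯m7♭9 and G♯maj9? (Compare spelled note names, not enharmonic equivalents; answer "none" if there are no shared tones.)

G♯, D♯

G♯m7♭9 = G♯, B, D♯, F♯, A.
G♯maj9 = G♯, B♯, D♯, F𝄪, A♯.
Shared: G♯, D♯.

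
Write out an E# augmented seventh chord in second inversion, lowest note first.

B𝄪 D♯ E♯ G𝄪

E# augmented seventh = E♯–G𝄪–B𝄪–D♯; second inversion → fifth (B𝄪) lowest.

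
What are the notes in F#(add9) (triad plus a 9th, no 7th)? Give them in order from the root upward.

F# A# C# G#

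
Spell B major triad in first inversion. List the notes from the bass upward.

B major triad = B–D♯–F♯; first inversion → third (D♯) lowest.

D♯ F♯ B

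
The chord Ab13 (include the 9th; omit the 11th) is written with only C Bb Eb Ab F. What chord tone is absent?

The full Ab13 chord is Ab, C, Eb, Gb, Bb, F.
Comparing with the voicing, the minor 7th (7th) — Gb — is absent.

Gb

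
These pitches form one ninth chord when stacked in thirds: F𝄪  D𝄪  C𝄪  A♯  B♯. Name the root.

B♯

Arranged so that each adjacent pair is a third by letter name: B♯ – D𝄪 – F𝄪 – A♯ – C𝄪.
The bottom of that stack, B♯, is the root (this is B♯ dominant ninth).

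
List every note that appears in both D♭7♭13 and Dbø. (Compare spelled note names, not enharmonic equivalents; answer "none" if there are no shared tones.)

Db Cb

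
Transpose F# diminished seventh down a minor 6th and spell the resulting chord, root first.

A-sharp C-sharp E G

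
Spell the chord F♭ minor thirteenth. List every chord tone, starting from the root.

F-flat – A-double-flat – C-flat – E-double-flat – G-flat – B-double-flat – D-flat

F♭ minor thirteenth is a minor thirteenth built on F-flat.
- root: F-flat
- minor 3rd: A-double-flat
- perfect 5th: C-flat
- minor 7th: E-double-flat
- major 9th: G-flat
- perfect 11th: B-double-flat
- major 13th: D-flat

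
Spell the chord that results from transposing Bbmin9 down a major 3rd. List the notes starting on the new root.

B♭ down a major 3rd → G♭. New chord: G♭ minor ninth.
G♭ — root
B𝄫 — minor 3rd
D♭ — perfect 5th
F♭ — minor 7th
A♭ — major 9th

G♭  B𝄫  D♭  F♭  A♭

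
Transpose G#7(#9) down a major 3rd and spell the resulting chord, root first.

E – G# – B – D – F##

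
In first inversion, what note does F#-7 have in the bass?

F#-7 in root position is F♯–A–C♯–E.
First inversion places the third in the bass, which is A.

A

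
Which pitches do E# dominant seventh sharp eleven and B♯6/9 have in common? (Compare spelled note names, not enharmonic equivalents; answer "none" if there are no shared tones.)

G##, B#

E# dominant seventh sharp eleven: E# G## B# D# A##
B♯6/9: B# D## F## G## C##
Common to both → G##, B#.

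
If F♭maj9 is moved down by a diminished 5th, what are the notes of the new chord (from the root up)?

Bb D F A C

Transposed root: Fb → Bb (diminished 5th down). So we spell Bb major ninth:
Bb — root
D — major 3rd
F — perfect 5th
A — major 7th
C — major 9th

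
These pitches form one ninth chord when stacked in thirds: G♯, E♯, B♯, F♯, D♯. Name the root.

E♯

Arranged so that each adjacent pair is a third by letter name: E♯ – G♯ – B♯ – D♯ – F♯.
The bottom of that stack, E♯, is the root (this is E♯ minor seventh flat nine).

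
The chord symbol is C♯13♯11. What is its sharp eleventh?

F##

Root of C♯13♯11 = C#. The 11th is an augmented 11th: C# up an augmented 11th → F##.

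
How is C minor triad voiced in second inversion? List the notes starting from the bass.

G, C, E-flat

In root position, C minor triad is C–E-flat–G.
Second inversion puts the fifth (G) in the bass.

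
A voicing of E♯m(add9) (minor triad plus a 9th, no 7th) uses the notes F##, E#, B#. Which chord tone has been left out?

G#

E♯m(add9) = E#, G#, B#, F##. The voicing lacks the 3rd (minor 3rd), G#.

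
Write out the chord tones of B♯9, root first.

B♯ – D𝄪 – F𝄪 – A♯ – C𝄪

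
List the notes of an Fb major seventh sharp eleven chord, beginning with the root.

Fb  Ab  Cb  Eb  Bb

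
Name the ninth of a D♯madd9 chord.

E♯

Root of D♯madd9 = D♯. The 9th is a major 9th: D♯ up a major 9th → E♯.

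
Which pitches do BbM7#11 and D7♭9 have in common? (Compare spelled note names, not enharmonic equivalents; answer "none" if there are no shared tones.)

D – A

BbM7#11: Bb D F A E
D7♭9: D F# A C Eb
Common to both → D, A.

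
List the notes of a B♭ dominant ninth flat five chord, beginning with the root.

B♭ dominant ninth flat five is a dominant ninth flat five built on B♭.
B♭ — root
D — major 3rd
F♭ — diminished 5th
A♭ — minor 7th
C — major 9th

B♭ D F♭ A♭ C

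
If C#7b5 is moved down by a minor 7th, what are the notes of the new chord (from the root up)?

Transposed root: C♯ → D♯ (minor 7th down). So we spell D♯ dominant seventh flat five:
root → D♯
3rd (major 3rd) → F𝄪
5th (diminished 5th) → A
7th (minor 7th) → C♯

D♯, F𝄪, A, C♯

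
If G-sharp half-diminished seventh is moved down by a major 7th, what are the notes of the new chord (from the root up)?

A  C  Eb  G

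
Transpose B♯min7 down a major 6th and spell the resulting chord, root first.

D#  F#  A#  C#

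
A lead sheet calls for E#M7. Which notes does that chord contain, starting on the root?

E#  G##  B#  D##

Root E#, quality major seventh:
E# — root
G## — major 3rd
B# — perfect 5th
D## — major 7th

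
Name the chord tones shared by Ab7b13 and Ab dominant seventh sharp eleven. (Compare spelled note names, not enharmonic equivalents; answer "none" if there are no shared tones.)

Ab7b13 = Ab, C, Eb, Gb, Fb.
Ab dominant seventh sharp eleven = Ab, C, Eb, Gb, D.
Shared: Ab, C, Eb, Gb.

Ab – C – Eb – Gb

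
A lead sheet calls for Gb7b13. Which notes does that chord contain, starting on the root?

Gb Bb Db Fb Ebb

Root Gb, quality dominant seventh flat thirteen:
- root: Gb
- major 3rd: Bb
- perfect 5th: Db
- minor 7th: Fb
- minor 13th: Ebb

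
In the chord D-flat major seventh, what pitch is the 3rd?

F

Root of D-flat major seventh = D♭. The 3rd is a major 3rd: D♭ up a major 3rd → F.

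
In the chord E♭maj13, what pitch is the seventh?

D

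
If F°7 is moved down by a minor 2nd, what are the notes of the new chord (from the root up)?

E, G, Bb, Db

A minor 2nd down from F is E, so the new chord is E diminished seventh.
E — root
G — minor 3rd
Bb — diminished 5th
Db — diminished 7th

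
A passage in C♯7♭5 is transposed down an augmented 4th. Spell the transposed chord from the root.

C# down an augmented 4th → G. New chord: G dominant seventh flat five.
Root: G
Major 3rd (3rd): B
Diminished 5th (5th): Db
Minor 7th (7th): F

G, B, Db, F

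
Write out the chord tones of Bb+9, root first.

Bb, D, F#, Ab, C

Root Bb, quality dominant ninth sharp five:
root → Bb
3rd (major 3rd) → D
5th (augmented 5th) → F#
7th (minor 7th) → Ab
9th (major 9th) → C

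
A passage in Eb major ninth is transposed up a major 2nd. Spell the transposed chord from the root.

Transposed root: E♭ → F (major 2nd up). So we spell F major ninth:
Root: F
Major 3rd (3rd): A
Perfect 5th (5th): C
Major 7th (7th): E
Major 9th (9th): G

F, A, C, E, G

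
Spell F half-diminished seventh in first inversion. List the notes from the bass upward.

In root position, F half-diminished seventh is F–Ab–Cb–Eb.
First inversion puts the third (Ab) in the bass.

Ab – Cb – Eb – F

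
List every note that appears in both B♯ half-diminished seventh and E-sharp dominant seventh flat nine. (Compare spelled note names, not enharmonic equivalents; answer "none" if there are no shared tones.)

B# D# F#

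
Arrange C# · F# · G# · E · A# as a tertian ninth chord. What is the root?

F#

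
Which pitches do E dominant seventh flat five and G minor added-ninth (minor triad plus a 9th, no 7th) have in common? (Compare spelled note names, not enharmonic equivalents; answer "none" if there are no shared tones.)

B-flat, D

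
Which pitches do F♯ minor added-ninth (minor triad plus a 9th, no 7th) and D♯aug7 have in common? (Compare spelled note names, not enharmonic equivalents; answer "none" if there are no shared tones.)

C#

F♯ minor added-ninth = F#, A, C#, G#.
D♯aug7 = D#, F##, A##, C#.
Shared: C#.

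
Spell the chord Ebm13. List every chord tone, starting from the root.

Ebm13: minor thirteenth on Eb.
Root: Eb
Minor 3rd (3rd): Gb
Perfect 5th (5th): Bb
Minor 7th (7th): Db
Major 9th (9th): F
Perfect 11th (11th): Ab
Major 13th (13th): C

Eb Gb Bb Db F Ab C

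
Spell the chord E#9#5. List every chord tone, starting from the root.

E#9#5 is a dominant ninth sharp five built on E#.
- root: E#
- major 3rd: G##
- augmented 5th: B##
- minor 7th: D#
- major 9th: F##

E#, G##, B##, D#, F##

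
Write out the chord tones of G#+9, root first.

G#, B#, D##, F#, A#

G#+9 is a dominant ninth sharp five built on G#.
root → G#
3rd (major 3rd) → B#
5th (augmented 5th) → D##
7th (minor 7th) → F#
9th (major 9th) → A#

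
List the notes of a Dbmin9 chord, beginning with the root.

Dbmin9 is a minor ninth built on Db.
Root: Db
Minor 3rd (3rd): Fb
Perfect 5th (5th): Ab
Minor 7th (7th): Cb
Major 9th (9th): Eb

Db  Fb  Ab  Cb  Eb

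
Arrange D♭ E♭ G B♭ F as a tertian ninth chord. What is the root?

E♭

Stacking in thirds gives E♭ – G – B♭ – D♭ – F, so E♭ is the root — E♭ dominant ninth.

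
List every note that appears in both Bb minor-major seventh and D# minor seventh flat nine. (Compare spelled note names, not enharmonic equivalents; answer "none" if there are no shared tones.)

none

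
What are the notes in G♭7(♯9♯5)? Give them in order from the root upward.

Gb, Bb, D, Fb, A

G♭7(♯9♯5): dominant seventh sharp nine sharp five on Gb.
- root: Gb
- major 3rd: Bb
- augmented 5th: D
- minor 7th: Fb
- augmented 9th: A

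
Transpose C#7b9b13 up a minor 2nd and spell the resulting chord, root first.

D F# A C Eb Bb

A minor 2nd up from C# is D, so the new chord is D dominant seventh flat nine flat thirteen.
Root: D
Major 3rd (3rd): F#
Perfect 5th (5th): A
Minor 7th (7th): C
Minor 9th (9th): Eb
Minor 13th (13th): Bb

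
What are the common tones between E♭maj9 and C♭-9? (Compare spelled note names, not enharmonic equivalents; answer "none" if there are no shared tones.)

E♭maj9: Eb G Bb D F
C♭-9: Cb Ebb Gb Bbb Db
Common to both → none.

none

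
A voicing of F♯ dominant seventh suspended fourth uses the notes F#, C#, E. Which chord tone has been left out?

F♯ dominant seventh suspended fourth = F#, B, C#, E. The voicing lacks the 4th (perfect 4th), B.

B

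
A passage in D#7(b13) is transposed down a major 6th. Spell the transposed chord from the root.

A major 6th down from D# is F#, so the new chord is F# dominant seventh flat thirteen.
Root: F#
Major 3rd (3rd): A#
Perfect 5th (5th): C#
Minor 7th (7th): E
Minor 13th (13th): D

F#, A#, C#, E, D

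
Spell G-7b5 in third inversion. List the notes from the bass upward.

F  G  Bb  Db

G-7b5 = G–Bb–Db–F; third inversion → seventh (F) lowest.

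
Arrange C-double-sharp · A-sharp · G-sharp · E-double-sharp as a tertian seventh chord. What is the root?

A-sharp

Stacking in thirds gives A-sharp – C-double-sharp – E-double-sharp – G-sharp, so A-sharp is the root — A-sharp augmented seventh.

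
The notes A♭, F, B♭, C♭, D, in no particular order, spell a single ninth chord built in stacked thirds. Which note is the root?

B♭

Arranged so that each adjacent pair is a third by letter name: B♭ – D – F – A♭ – C♭.
The bottom of that stack, B♭, is the root (this is B♭ dominant seventh flat nine).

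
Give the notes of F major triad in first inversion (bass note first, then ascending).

In root position, F major triad is F–A–C.
First inversion puts the third (A) in the bass.

A, C, F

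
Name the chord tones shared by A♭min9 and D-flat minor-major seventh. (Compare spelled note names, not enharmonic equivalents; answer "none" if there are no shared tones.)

A♭

A♭min9 = A♭, C♭, E♭, G♭, B♭.
D-flat minor-major seventh = D♭, F♭, A♭, C.
Shared: A♭.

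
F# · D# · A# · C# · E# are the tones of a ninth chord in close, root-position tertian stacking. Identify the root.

D#

Stacking in thirds gives D# – F# – A# – C# – E#, so D# is the root — D# minor ninth.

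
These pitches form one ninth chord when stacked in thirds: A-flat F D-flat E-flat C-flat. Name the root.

Stacking in thirds gives D-flat – F – A-flat – C-flat – E-flat, so D-flat is the root — D-flat dominant ninth.

D-flat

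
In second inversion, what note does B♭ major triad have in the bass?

B♭ major triad = B-flat–D–F. Second inversion → fifth in the bass = F.

F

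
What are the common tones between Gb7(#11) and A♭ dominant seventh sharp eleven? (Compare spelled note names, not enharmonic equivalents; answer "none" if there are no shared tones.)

Gb C

Gb7(#11): Gb Bb Db Fb C
A♭ dominant seventh sharp eleven: Ab C Eb Gb D
Common to both → Gb, C.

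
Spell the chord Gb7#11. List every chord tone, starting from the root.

Gb Bb Db Fb C

Root Gb, quality dominant seventh sharp eleven:
Gb — root
Bb — major 3rd
Db — perfect 5th
Fb — minor 7th
C — augmented 11th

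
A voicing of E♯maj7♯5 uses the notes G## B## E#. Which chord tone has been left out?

D##

E♯maj7♯5 = E#, G##, B##, D##. The voicing lacks the 7th (major 7th), D##.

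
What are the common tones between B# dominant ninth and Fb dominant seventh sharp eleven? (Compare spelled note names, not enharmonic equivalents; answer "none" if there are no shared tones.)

none

B# dominant ninth: B-sharp D-double-sharp F-double-sharp A-sharp C-double-sharp
Fb dominant seventh sharp eleven: F-flat A-flat C-flat E-double-flat B-flat
Common to both → none.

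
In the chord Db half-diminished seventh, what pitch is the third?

F♭

Root of Db half-diminished seventh = D♭. The 3rd is a minor 3rd: D♭ up a minor 3rd → F♭.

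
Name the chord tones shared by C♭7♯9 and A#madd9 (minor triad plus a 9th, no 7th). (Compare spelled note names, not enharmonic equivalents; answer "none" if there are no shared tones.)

none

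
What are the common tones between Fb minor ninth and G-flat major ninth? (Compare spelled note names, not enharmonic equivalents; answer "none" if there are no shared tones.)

Fb minor ninth = F-flat, A-double-flat, C-flat, E-double-flat, G-flat.
G-flat major ninth = G-flat, B-flat, D-flat, F, A-flat.
Shared: G-flat.

G-flat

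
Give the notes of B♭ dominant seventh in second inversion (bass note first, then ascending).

B♭ dominant seventh = B-flat–D–F–A-flat; second inversion → fifth (F) lowest.

F, A-flat, B-flat, D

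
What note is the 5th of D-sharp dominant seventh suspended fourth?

D-sharp dominant seventh suspended fourth is built on D-sharp; its 5th is a perfect 5th above the root.
A fifth above D uses the letter A, and the perfect 5th above D-sharp is A-sharp.

A-sharp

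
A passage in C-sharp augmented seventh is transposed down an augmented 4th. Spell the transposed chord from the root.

C# down an augmented 4th → G. New chord: G augmented seventh.
root → G
3rd (major 3rd) → B
5th (augmented 5th) → D#
7th (minor 7th) → F

G B D# F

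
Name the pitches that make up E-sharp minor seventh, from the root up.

E-sharp minor seventh: minor seventh on E#.
- root: E#
- minor 3rd: G#
- perfect 5th: B#
- minor 7th: D#

E# G# B# D#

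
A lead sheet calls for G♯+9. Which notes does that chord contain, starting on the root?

Root G#, quality dominant ninth sharp five:
- root: G#
- major 3rd: B#
- augmented 5th: D##
- minor 7th: F#
- major 9th: A#

G# – B# – D## – F# – A#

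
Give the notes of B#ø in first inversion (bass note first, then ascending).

D♯ – F♯ – A♯ – B♯

In root position, B#ø is B♯–D♯–F♯–A♯.
First inversion puts the third (D♯) in the bass.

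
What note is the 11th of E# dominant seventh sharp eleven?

A##

Root of E# dominant seventh sharp eleven = E#. The 11th is an augmented 11th: E# up an augmented 11th → A##.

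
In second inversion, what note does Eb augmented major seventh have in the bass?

B

Eb augmented major seventh in root position is Eb–G–B–D.
Second inversion places the fifth in the bass, which is B.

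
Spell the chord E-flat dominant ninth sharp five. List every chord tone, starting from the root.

E♭  G  B  D♭  F

E-flat dominant ninth sharp five: dominant ninth sharp five on E♭.
- root: E♭
- major 3rd: G
- augmented 5th: B
- minor 7th: D♭
- major 9th: F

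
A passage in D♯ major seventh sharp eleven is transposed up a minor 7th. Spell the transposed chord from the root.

C# – E# – G# – B# – F##

D# up a minor 7th → C#. New chord: C# major seventh sharp eleven.
- root: C#
- major 3rd: E#
- perfect 5th: G#
- major 7th: B#
- augmented 11th: F##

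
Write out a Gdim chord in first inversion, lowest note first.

Gdim = G–Bb–Db; first inversion → third (Bb) lowest.

Bb Db G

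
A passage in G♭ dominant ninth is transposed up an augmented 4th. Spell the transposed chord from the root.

C – E – G – Bb – D

An augmented 4th up from Gb is C, so the new chord is C dominant ninth.
Root: C
Major 3rd (3rd): E
Perfect 5th (5th): G
Minor 7th (7th): Bb
Major 9th (9th): D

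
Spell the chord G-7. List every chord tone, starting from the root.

G-7: minor seventh on G.
root → G
3rd (minor 3rd) → B♭
5th (perfect 5th) → D
7th (minor 7th) → F

G, B♭, D, F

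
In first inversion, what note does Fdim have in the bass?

Fdim = F–A♭–C♭. First inversion → third in the bass = A♭.

A♭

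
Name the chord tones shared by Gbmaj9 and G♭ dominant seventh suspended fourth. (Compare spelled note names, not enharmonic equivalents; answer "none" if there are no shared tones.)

G♭ D♭

Gbmaj9 = G♭, B♭, D♭, F, A♭.
G♭ dominant seventh suspended fourth = G♭, C♭, D♭, F♭.
Shared: G♭, D♭.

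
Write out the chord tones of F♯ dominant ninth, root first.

F♯ dominant ninth is a dominant ninth built on F-sharp.
root → F-sharp
3rd (major 3rd) → A-sharp
5th (perfect 5th) → C-sharp
7th (minor 7th) → E
9th (major 9th) → G-sharp

F-sharp, A-sharp, C-sharp, E, G-sharp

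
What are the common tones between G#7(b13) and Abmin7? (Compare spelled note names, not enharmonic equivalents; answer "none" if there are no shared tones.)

G#7(b13): G# B# D# F# E
Abmin7: Ab Cb Eb Gb
Common to both → none.

none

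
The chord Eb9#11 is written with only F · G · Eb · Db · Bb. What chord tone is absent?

Eb9#11 = Eb, G, Bb, Db, F, A. The voicing lacks the 11th (augmented 11th), A.

A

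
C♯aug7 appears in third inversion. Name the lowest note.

B

C♯aug7 in root position is C♯–E♯–G𝄪–B.
Third inversion places the seventh in the bass, which is B.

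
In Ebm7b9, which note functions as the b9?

Fb

Ebm7b9 is built on Eb; its 9th is a minor 9th above the root.
A second above E uses the letter F, and the minor 9th above Eb is Fb.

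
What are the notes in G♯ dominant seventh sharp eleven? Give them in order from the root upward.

G-sharp, B-sharp, D-sharp, F-sharp, C-double-sharp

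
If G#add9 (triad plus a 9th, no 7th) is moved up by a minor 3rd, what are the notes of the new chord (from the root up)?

B, D♯, F♯, C♯

G♯ up a minor 3rd → B. New chord: B added-ninth.
root → B
3rd (major 3rd) → D♯
5th (perfect 5th) → F♯
9th (major 9th) → C♯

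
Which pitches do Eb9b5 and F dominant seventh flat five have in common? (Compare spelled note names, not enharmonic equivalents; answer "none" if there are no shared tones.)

E♭ F

Eb9b5: E♭ G B𝄫 D♭ F
F dominant seventh flat five: F A C♭ E♭
Common to both → E♭, F.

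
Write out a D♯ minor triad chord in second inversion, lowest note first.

A-sharp  D-sharp  F-sharp

In root position, D♯ minor triad is D-sharp–F-sharp–A-sharp.
Second inversion puts the fifth (A-sharp) in the bass.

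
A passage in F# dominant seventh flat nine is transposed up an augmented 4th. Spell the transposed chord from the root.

An augmented 4th up from F♯ is B♯, so the new chord is B♯ dominant seventh flat nine.
B♯ — root
D𝄪 — major 3rd
F𝄪 — perfect 5th
A♯ — minor 7th
C♯ — minor 9th

B♯ D𝄪 F𝄪 A♯ C♯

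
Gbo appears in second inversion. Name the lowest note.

D𝄫

Gbo in root position is G♭–B𝄫–D𝄫.
Second inversion places the fifth in the bass, which is D𝄫.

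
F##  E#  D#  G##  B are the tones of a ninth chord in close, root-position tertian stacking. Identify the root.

E#

Arranged so that each adjacent pair is a third by letter name: E# – G## – B – D# – F##.
The bottom of that stack, E#, is the root (this is E# dominant ninth flat five).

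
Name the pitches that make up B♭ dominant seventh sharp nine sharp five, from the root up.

Bb, D, F#, Ab, C#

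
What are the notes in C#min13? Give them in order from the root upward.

C♯ – E – G♯ – B – D♯ – F♯ – A♯

Root C♯, quality minor thirteenth:
root → C♯
3rd (minor 3rd) → E
5th (perfect 5th) → G♯
7th (minor 7th) → B
9th (major 9th) → D♯
11th (perfect 11th) → F♯
13th (major 13th) → A♯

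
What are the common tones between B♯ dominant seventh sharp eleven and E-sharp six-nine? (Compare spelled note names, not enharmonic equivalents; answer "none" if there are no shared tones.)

B-sharp, F-double-sharp

B♯ dominant seventh sharp eleven = B-sharp, D-double-sharp, F-double-sharp, A-sharp, E-double-sharp.
E-sharp six-nine = E-sharp, G-double-sharp, B-sharp, C-double-sharp, F-double-sharp.
Shared: B-sharp, F-double-sharp.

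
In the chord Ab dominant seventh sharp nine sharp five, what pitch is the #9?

Ab dominant seventh sharp nine sharp five is built on A-flat; its 9th is an augmented 9th above the root.
A second above A uses the letter B, and the augmented 9th above A-flat is B.

B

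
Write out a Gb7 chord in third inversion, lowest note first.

Fb, Gb, Bb, Db

Gb7 = Gb–Bb–Db–Fb; third inversion → seventh (Fb) lowest.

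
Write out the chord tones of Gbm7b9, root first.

Gb  Bbb  Db  Fb  Abb

Gbm7b9 is a minor seventh flat nine built on Gb.
Root: Gb
Minor 3rd (3rd): Bbb
Perfect 5th (5th): Db
Minor 7th (7th): Fb
Minor 9th (9th): Abb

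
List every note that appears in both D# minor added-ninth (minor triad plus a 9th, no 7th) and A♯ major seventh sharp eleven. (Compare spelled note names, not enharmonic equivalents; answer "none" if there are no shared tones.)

D# minor added-ninth: D-sharp F-sharp A-sharp E-sharp
A♯ major seventh sharp eleven: A-sharp C-double-sharp E-sharp G-double-sharp D-double-sharp
Common to both → A-sharp, E-sharp.

A-sharp E-sharp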